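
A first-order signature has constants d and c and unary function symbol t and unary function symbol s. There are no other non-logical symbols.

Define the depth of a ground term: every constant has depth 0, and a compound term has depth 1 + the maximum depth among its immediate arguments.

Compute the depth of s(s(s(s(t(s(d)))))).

depth(s(d)) = 1 + depth(d) = 1 + 0 = 1
depth(t(s(d))) = 1 + depth(s(d)) = 1 + 1 = 2
depth(s(t(s(d)))) = 1 + depth(t(s(d))) = 1 + 2 = 3
depth(s(s(t(s(d))))) = 1 + depth(s(t(s(d)))) = 1 + 3 = 4
depth(s(s(s(t(s(d)))))) = 1 + depth(s(s(t(s(d))))) = 1 + 4 = 5
depth(s(s(s(s(t(s(d))))))) = 1 + depth(s(s(s(t(s(d)))))) = 1 + 5 = 6

6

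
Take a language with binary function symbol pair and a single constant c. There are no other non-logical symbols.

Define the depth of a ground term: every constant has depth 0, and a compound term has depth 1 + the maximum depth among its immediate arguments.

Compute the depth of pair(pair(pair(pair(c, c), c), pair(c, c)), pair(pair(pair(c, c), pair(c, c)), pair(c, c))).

4

depth(pair(c, c)) = 1 + max(0, 0) = 1
depth(pair(pair(c, c), c)) = 1 + max(1, 0) = 2
depth(pair(pair(pair(c, c), c), pair(c, c))) = 1 + max(2, 1) = 3
depth(pair(pair(c, c), pair(c, c))) = 1 + max(1, 1) = 2
depth(pair(pair(pair(c, c), pair(c, c)), pair(c, c))) = 1 + max(2, 1) = 3
depth(pair(pair(pair(pair(c, c), c), pair(c, c)), pair(pair(pair(c, c), pair(c, c)), pair(c, c)))) = 1 + max(3, 3) = 4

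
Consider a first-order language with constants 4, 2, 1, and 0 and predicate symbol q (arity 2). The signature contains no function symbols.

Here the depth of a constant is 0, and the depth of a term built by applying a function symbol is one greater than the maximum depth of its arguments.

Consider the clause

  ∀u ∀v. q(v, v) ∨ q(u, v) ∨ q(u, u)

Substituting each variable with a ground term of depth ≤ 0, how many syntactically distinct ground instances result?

16

Ground terms of depth ≤ 0:
  With no function symbols every ground term is a constant, so there are exactly 4 ground terms at every depth bound.
  N_0 = 4
  Explicitly: 4, 2, 1, 0.
So there are 4 ground terms available for substitution.
Each of u, v ranges independently over the available ground terms, and distinct assignments produce distinct instances.
Number of ground instances = 4^2 = 16.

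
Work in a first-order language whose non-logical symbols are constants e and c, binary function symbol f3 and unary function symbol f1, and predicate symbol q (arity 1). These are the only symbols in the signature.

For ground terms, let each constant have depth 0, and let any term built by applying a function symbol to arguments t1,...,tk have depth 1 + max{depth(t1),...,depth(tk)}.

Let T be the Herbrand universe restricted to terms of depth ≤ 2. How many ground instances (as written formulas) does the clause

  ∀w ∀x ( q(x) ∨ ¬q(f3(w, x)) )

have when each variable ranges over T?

Ground terms of depth ≤ 2:
  Write N_k for the number of ground terms of depth ≤ k. A term of depth ≤ k is either a constant or a function symbol applied to arguments of depth ≤ k−1, so N_k = 2 + N_{k-1}^2 + N_{k-1}.
  N_0 = 2
  N_1 = 2 + 2^2 + 2 = 8
  N_2 = 2 + 8^2 + 8 = 74
So there are 74 ground terms available for substitution.
Each of w, x ranges independently over the available ground terms, and distinct assignments produce distinct instances.
Number of ground instances = 74^2 = 5476.

5476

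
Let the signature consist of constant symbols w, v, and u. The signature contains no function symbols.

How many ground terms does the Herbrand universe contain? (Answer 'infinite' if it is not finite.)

3

There are no function symbols, so every ground term is one of the 3 constants.
The Herbrand universe is {w, v, u}, which is finite with 3 elements.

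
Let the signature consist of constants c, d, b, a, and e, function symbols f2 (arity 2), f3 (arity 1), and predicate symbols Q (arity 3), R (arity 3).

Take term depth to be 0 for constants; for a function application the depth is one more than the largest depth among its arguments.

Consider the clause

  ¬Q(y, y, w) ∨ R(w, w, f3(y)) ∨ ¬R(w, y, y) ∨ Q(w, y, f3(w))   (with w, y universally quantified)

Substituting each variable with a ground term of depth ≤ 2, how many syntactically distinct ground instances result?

1600225

Ground terms of depth ≤ 2:
  Let N_k = |{terms of depth ≤ k}|. Then N_0 = 5 and N_k = 5 + N_{k-1}^2 + N_{k-1} for k ≥ 1 (one summand per function symbol, arity giving the exponent).
  N_0 = 5
  N_1 = 5 + 5^2 + 5 = 35
  N_2 = 5 + 35^2 + 35 = 1265
So there are 1265 ground terms available for substitution.
The body mentions every one of the 2 quantified variables; since ground terms form a free algebra, no two substitutions collapse to the same formula.
Number of ground instances = 1265^2 = 1600225.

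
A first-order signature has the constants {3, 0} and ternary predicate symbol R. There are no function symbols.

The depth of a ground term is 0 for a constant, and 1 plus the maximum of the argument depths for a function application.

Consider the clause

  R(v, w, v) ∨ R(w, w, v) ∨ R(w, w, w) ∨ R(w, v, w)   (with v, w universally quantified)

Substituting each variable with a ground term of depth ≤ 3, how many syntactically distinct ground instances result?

4

Ground terms of depth ≤ 3:
  With no function symbols every ground term is a constant, so there are exactly 2 ground terms at every depth bound.
  N_0 = 2
  N_1 = 2
  N_2 = 2
  N_3 = 2
  Explicitly: 3, 0.
So there are 2 ground terms available for substitution.
The clause has 2 distinct variables (v, w), each appearing in the body. In the free term algebra distinct substitutions yield syntactically distinct ground instances.
Number of ground instances = 2^2 = 4.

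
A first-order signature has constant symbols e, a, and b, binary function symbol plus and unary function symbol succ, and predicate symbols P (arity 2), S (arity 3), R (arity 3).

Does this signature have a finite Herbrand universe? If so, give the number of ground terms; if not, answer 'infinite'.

infinite

The signature has at least one function symbol (plus, arity 2) and at least one constant (e).
Iterating plus gives infinitely many distinct ground terms: e, plus(e, e), plus(plus(e, e), plus(e, e)), ...
So the Herbrand universe is infinite.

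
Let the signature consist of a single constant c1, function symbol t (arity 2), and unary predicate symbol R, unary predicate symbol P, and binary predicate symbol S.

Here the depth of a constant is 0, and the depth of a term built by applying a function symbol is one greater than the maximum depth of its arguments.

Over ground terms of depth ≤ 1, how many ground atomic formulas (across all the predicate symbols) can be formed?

First count ground terms of depth ≤ 1.
Let N_k = |{terms of depth ≤ k}|. Then N_0 = 1 and N_k = 1 + N_{k-1}^2 for k ≥ 1 (one summand per function symbol, arity giving the exponent).
N_0 = 1
N_1 = 1 + 1^2 = 2
Explicitly: c1, t(c1, c1).
So |H| = 2.
For each predicate symbol, the number of ground atoms is |H| raised to its arity; summing:
  R: 2;  P: 2;  S: 2^2 = 4
Total ground atoms: 2 + 2 + 4 = 8.

8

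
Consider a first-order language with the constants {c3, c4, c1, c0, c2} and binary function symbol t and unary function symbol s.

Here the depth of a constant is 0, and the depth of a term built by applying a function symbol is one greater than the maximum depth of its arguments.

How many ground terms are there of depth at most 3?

Write N_k for the number of ground terms of depth ≤ k. A term of depth ≤ k is either a constant or a function symbol applied to arguments of depth ≤ k−1, so N_k = 5 + N_{k-1}^2 + N_{k-1}.
N_0 = 5
N_1 = 5 + 5^2 + 5 = 35
N_2 = 5 + 35^2 + 35 = 1265
N_3 = 5 + 1265^2 + 1265 = 1601495

1601495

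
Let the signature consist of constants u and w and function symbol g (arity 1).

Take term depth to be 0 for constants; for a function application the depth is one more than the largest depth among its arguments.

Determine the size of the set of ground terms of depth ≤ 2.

6

Count level by level. With function symbols g/1, the terms of depth ≤ k are the 2 constants together with each function applied to depth-≤(k−1) tuples, so N_k = 2 + N_{k-1}.
N_0 = 2
N_1 = 2 + 2 = 4
N_2 = 2 + 4 = 6
Explicitly: u, w, g(u), g(w), g(g(u)), g(g(w)).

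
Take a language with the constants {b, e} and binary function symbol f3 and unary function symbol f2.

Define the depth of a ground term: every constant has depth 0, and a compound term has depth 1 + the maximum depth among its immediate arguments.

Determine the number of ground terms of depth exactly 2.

Count level by level. With function symbols f3/2, f2/1, the terms of depth ≤ k are the 2 constants together with each function applied to depth-≤(k−1) tuples, so N_k = 2 + N_{k-1}^2 + N_{k-1}.
N_0 = 2
N_1 = 2 + 2^2 + 2 = 8
N_2 = 2 + 8^2 + 8 = 74
Terms of depth exactly 2: N_2 − N_1 = 74 − 8 = 66.

66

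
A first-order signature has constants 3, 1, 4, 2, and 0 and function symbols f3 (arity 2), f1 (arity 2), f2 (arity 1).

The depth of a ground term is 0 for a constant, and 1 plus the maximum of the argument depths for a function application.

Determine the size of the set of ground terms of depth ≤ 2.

7265

Write N_k for the number of ground terms of depth ≤ k. A term of depth ≤ k is either a constant or a function symbol applied to arguments of depth ≤ k−1, so N_k = 5 + N_{k-1}^2 + N_{k-1}^2 + N_{k-1}.
N_0 = 5
N_1 = 5 + 5^2 + 5^2 + 5 = 60
N_2 = 5 + 60^2 + 60^2 + 60 = 7265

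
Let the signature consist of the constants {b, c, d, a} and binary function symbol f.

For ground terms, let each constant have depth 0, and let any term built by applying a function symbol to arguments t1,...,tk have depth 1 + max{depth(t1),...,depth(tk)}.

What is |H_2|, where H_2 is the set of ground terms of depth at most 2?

404

Let N_k = |{terms of depth ≤ k}|. Then N_0 = 4 and N_k = 4 + N_{k-1}^2 for k ≥ 1 (one summand per function symbol, arity giving the exponent).
N_0 = 4
N_1 = 4 + 4^2 = 20
N_2 = 4 + 20^2 = 404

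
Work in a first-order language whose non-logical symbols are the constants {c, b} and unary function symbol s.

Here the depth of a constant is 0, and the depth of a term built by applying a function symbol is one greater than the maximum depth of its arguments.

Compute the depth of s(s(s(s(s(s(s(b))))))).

depth(s(b)) = 1 + depth(b) = 1 + 0 = 1
depth(s(s(b))) = 1 + depth(s(b)) = 1 + 1 = 2
depth(s(s(s(b)))) = 1 + depth(s(s(b))) = 1 + 2 = 3
depth(s(s(s(s(b))))) = 1 + depth(s(s(s(b)))) = 1 + 3 = 4
depth(s(s(s(s(s(b)))))) = 1 + depth(s(s(s(s(b))))) = 1 + 4 = 5
depth(s(s(s(s(s(s(b))))))) = 1 + depth(s(s(s(s(s(b)))))) = 1 + 5 = 6
depth(s(s(s(s(s(s(s(b)))))))) = 1 + depth(s(s(s(s(s(s(b))))))) = 1 + 6 = 7

7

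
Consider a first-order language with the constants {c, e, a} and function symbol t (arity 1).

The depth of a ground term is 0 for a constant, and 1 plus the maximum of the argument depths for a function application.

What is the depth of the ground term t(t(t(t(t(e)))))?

depth(t(e)) = 1 + depth(e) = 1 + 0 = 1
depth(t(t(e))) = 1 + depth(t(e)) = 1 + 1 = 2
depth(t(t(t(e)))) = 1 + depth(t(t(e))) = 1 + 2 = 3
depth(t(t(t(t(e))))) = 1 + depth(t(t(t(e)))) = 1 + 3 = 4
depth(t(t(t(t(t(e)))))) = 1 + depth(t(t(t(t(e))))) = 1 + 4 = 5

5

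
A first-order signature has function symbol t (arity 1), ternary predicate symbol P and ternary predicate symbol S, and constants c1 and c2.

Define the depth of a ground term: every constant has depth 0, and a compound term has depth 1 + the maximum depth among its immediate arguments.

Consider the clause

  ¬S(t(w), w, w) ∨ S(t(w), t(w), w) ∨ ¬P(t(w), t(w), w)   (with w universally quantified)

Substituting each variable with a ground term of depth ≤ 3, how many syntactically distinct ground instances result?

8

Ground terms of depth ≤ 3:
  If N_k denotes the number of depth-≤k ground terms, the 2 constants give N_0 = 2, and each function symbol of arity r contributes N_{k-1}^r new terms at level k: N_k = 2 + N_{k-1}.
  N_0 = 2
  N_1 = 2 + 2 = 4
  N_2 = 2 + 4 = 6
  N_3 = 2 + 6 = 8
  Explicitly: c1, c2, t(c1), t(c2), t(t(c1)), t(t(c2)), t(t(t(c1))), t(t(t(c2))).
So there are 8 ground terms available for substitution.
The clause has 1 distinct variable (w), which appears in the body. In the free term algebra distinct substitutions yield syntactically distinct ground instances.
Number of ground instances = 8.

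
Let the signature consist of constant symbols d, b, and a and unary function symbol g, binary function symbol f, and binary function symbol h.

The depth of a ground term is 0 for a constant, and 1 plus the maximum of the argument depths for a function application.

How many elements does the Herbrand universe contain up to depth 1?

24

If N_k denotes the number of depth-≤k ground terms, the 3 constants give N_0 = 3, and each function symbol of arity r contributes N_{k-1}^r new terms at level k: N_k = 3 + N_{k-1} + N_{k-1}^2 + N_{k-1}^2.
N_0 = 3
N_1 = 3 + 3 + 3^2 + 3^2 = 24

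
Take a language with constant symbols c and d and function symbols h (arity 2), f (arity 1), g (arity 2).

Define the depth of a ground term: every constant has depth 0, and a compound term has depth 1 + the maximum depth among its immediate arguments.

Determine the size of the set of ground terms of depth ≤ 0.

Write N_k for the number of ground terms of depth ≤ k. A term of depth ≤ k is either a constant or a function symbol applied to arguments of depth ≤ k−1, so N_k = 2 + N_{k-1}^2 + N_{k-1} + N_{k-1}^2.
N_0 = 2
Explicitly: c, d.

2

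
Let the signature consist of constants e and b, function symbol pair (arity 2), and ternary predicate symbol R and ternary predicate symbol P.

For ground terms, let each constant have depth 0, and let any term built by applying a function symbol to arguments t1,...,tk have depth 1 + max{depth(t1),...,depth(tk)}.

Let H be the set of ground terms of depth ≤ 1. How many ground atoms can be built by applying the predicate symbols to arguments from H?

First count ground terms of depth ≤ 1.
If N_k denotes the number of depth-≤k ground terms, the 2 constants give N_0 = 2, and each function symbol of arity r contributes N_{k-1}^r new terms at level k: N_k = 2 + N_{k-1}^2.
N_0 = 2
N_1 = 2 + 2^2 = 6
Explicitly: e, b, pair(e, e), pair(e, b), pair(b, e), pair(b, b).
So |H| = 6.
Each predicate of arity r yields |H|^r ground atoms (one per choice of an r-tuple from H):
  R: 6^3 = 216;  P: 6^3 = 216
Total ground atoms: 216 + 216 = 432.

432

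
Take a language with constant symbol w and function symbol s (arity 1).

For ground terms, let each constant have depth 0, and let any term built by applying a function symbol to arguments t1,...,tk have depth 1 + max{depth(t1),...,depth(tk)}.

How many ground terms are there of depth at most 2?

3

If N_k denotes the number of depth-≤k ground terms, the 1 constant gives N_0 = 1, and each function symbol of arity r contributes N_{k-1}^r new terms at level k: N_k = 1 + N_{k-1}.
N_0 = 1
N_1 = 1 + 1 = 2
N_2 = 1 + 2 = 3
Explicitly: w, s(w), s(s(w)).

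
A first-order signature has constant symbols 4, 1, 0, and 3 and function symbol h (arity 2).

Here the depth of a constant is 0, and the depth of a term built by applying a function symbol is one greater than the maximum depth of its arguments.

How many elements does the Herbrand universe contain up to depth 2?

Write N_k for the number of ground terms of depth ≤ k. A term of depth ≤ k is either a constant or a function symbol applied to arguments of depth ≤ k−1, so N_k = 4 + N_{k-1}^2.
N_0 = 4
N_1 = 4 + 4^2 = 20
N_2 = 4 + 20^2 = 404

404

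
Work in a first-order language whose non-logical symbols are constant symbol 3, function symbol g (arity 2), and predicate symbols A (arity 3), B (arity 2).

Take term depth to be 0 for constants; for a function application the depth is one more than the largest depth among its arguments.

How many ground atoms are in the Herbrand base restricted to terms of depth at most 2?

First count ground terms of depth ≤ 2.
Let N_k = |{terms of depth ≤ k}|. Then N_0 = 1 and N_k = 1 + N_{k-1}^2 for k ≥ 1 (one summand per function symbol, arity giving the exponent).
N_0 = 1
N_1 = 1 + 1^2 = 2
N_2 = 1 + 2^2 = 5
Explicitly: 3, g(3, 3), g(3, g(3, 3)), g(g(3, 3), 3), g(g(3, 3), g(3, 3)).
So |H| = 5.
A ground atom is a predicate applied to a tuple of terms from H, so the count is the sum over predicates of |H|^arity:
  A: 5^3 = 125;  B: 5^2 = 25
Total ground atoms: 125 + 25 = 150.

150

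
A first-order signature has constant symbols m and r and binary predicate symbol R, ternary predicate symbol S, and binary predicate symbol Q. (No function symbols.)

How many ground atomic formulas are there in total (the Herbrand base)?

With no function symbols, the Herbrand universe is just the 2 constants.
Ground atoms per predicate: R: 2^2 = 4, S: 2^3 = 8, Q: 2^2 = 4.
Herbrand base size = 4 + 8 + 4 = 16.

16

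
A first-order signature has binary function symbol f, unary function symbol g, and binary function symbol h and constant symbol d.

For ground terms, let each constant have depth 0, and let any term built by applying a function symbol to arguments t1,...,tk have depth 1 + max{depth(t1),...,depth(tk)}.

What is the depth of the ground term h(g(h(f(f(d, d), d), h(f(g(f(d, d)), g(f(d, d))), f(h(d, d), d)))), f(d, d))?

7

depth(f(d, d)) = 1 + max(0, 0) = 1
depth(f(f(d, d), d)) = 1 + max(1, 0) = 2
depth(g(f(d, d))) = 1 + depth(f(d, d)) = 1 + 1 = 2
depth(f(g(f(d, d)), g(f(d, d)))) = 1 + max(2, 2) = 3
depth(h(d, d)) = 1 + max(0, 0) = 1
depth(f(h(d, d), d)) = 1 + max(1, 0) = 2
depth(h(f(g(f(d, d)), g(f(d, d))), f(h(d, d), d))) = 1 + max(3, 2) = 4
depth(h(f(f(d, d), d), h(f(g(f(d, d)), g(f(d, d))), f(h(d, d), d)))) = 1 + max(2, 4) = 5
depth(g(h(f(f(d, d), d), h(f(g(f(d, d)), g(f(d, d))), f(h(d, d), d))))) = 1 + depth(h(f(f(d, d), d), h(f(g(f(d, d)), g(f(d, d))), f(h(d, d), d)))) = 1 + 5 = 6
depth(h(g(h(f(f(d, d), d), h(f(g(f(d, d)), g(f(d, d))), f(h(d, d), d)))), f(d, d))) = 1 + max(6, 1) = 7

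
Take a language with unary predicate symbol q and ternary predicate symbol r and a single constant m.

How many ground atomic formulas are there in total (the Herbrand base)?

2

With no function symbols, the Herbrand universe is just the 1 constant.
Ground atoms per predicate: q: 1, r: 1^3 = 1.
Herbrand base size = 1 + 1 = 2.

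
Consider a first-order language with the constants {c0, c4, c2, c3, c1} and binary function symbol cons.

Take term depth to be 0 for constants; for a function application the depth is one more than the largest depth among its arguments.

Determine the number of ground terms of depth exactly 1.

Write N_k for the number of ground terms of depth ≤ k. A term of depth ≤ k is either a constant or a function symbol applied to arguments of depth ≤ k−1, so N_k = 5 + N_{k-1}^2.
N_0 = 5
N_1 = 5 + 5^2 = 30
Terms of depth exactly 1: N_1 − N_0 = 30 − 5 = 25.

25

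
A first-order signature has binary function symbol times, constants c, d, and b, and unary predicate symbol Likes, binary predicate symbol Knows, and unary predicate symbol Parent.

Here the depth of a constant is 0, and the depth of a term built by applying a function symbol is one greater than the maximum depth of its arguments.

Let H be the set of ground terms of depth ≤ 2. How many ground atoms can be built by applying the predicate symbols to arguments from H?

21903

First count ground terms of depth ≤ 2.
Let N_k count ground terms of depth at most k. Each non-constant term of depth ≤ k is some function symbol applied to depth-≤(k−1) arguments, giving N_k = 3 + N_{k-1}^2.
N_0 = 3
N_1 = 3 + 3^2 = 12
N_2 = 3 + 12^2 = 147
So |H| = 147.
Each predicate of arity r yields |H|^r ground atoms (one per choice of an r-tuple from H):
  Likes: 147;  Knows: 147^2 = 21609;  Parent: 147
Total ground atoms: 147 + 21609 + 147 = 21903.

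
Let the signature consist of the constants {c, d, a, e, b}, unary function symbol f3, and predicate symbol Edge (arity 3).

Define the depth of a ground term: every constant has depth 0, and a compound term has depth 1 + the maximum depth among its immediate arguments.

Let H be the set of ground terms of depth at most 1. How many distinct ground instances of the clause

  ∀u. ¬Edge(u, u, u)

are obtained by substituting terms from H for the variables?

10

Ground terms of depth ≤ 1:
  Let N_k count ground terms of depth at most k. Each non-constant term of depth ≤ k is some function symbol applied to depth-≤(k−1) arguments, giving N_k = 5 + N_{k-1}.
  N_0 = 5
  N_1 = 5 + 5 = 10
  Explicitly: c, d, a, e, b, f3(c), f3(d), f3(a), f3(e), f3(b).
So there are 10 ground terms available for substitution.
The variable u ranges independently over the available ground terms, and distinct assignments produce distinct instances.
Number of ground instances = 10.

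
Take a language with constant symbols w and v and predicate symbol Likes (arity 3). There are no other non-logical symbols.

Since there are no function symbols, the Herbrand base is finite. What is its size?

8

With no function symbols, the Herbrand universe is just the 2 constants.
Ground atoms per predicate: Likes: 2^3 = 8.
Herbrand base size = 8 = 8.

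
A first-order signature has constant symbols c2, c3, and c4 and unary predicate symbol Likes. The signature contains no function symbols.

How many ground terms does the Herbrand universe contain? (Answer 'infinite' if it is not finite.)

3

There are no function symbols, so every ground term is one of the 3 constants.
The Herbrand universe is {c2, c3, c4}, which is finite with 3 elements.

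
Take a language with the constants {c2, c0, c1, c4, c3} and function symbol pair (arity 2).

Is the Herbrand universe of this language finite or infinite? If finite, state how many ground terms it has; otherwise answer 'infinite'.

The signature has at least one function symbol (pair, arity 2) and at least one constant (c2).
Iterating pair gives infinitely many distinct ground terms: c2, pair(c2, c2), pair(pair(c2, c2), pair(c2, c2)), ...
So the Herbrand universe is infinite.

infinite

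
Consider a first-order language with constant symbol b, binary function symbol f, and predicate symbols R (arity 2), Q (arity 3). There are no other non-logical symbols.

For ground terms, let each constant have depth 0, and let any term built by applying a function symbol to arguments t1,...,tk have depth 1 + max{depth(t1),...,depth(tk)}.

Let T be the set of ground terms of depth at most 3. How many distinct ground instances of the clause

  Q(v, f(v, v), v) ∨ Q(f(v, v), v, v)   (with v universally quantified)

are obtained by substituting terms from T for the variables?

26

Ground terms of depth ≤ 3:
  Count level by level. With function symbols f/2, the terms of depth ≤ k are the 1 constant together with each function applied to depth-≤(k−1) tuples, so N_k = 1 + N_{k-1}^2.
  N_0 = 1
  N_1 = 1 + 1^2 = 2
  N_2 = 1 + 2^2 = 5
  N_3 = 1 + 5^2 = 26
So there are 26 ground terms available for substitution.
The clause has 1 distinct variable (v), which appears in the body. In the free term algebra distinct substitutions yield syntactically distinct ground instances.
Number of ground instances = 26.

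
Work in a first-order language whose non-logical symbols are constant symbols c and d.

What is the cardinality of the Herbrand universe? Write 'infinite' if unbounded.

2

There are no function symbols, so every ground term is one of the 2 constants.
The Herbrand universe is {c, d}, which is finite with 2 elements.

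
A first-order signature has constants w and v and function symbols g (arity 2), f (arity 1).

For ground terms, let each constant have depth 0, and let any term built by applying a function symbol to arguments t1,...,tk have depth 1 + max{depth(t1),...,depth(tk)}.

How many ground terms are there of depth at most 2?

Let N_k count ground terms of depth at most k. Each non-constant term of depth ≤ k is some function symbol applied to depth-≤(k−1) arguments, giving N_k = 2 + N_{k-1}^2 + N_{k-1}.
N_0 = 2
N_1 = 2 + 2^2 + 2 = 8
N_2 = 2 + 8^2 + 8 = 74

74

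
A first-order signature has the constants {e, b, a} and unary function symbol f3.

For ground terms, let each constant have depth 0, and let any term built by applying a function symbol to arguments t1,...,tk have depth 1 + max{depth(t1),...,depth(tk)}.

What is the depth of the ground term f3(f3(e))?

2

depth(f3(e)) = 1 + depth(e) = 1 + 0 = 1
depth(f3(f3(e))) = 1 + depth(f3(e)) = 1 + 1 = 2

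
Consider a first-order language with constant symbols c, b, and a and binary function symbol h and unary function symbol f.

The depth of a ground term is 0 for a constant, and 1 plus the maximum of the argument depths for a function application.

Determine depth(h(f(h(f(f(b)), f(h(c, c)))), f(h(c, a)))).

depth(f(b)) = 1 + depth(b) = 1 + 0 = 1
depth(f(f(b))) = 1 + depth(f(b)) = 1 + 1 = 2
depth(h(c, c)) = 1 + max(0, 0) = 1
depth(f(h(c, c))) = 1 + depth(h(c, c)) = 1 + 1 = 2
depth(h(f(f(b)), f(h(c, c)))) = 1 + max(2, 2) = 3
depth(f(h(f(f(b)), f(h(c, c))))) = 1 + depth(h(f(f(b)), f(h(c, c)))) = 1 + 3 = 4
depth(h(c, a)) = 1 + max(0, 0) = 1
depth(f(h(c, a))) = 1 + depth(h(c, a)) = 1 + 1 = 2
depth(h(f(h(f(f(b)), f(h(c, c)))), f(h(c, a)))) = 1 + max(4, 2) = 5

5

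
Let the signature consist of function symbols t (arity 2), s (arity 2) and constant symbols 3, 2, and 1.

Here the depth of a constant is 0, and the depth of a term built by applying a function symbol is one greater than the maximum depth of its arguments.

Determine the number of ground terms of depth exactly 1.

18

Let N_k count ground terms of depth at most k. Each non-constant term of depth ≤ k is some function symbol applied to depth-≤(k−1) arguments, giving N_k = 3 + N_{k-1}^2 + N_{k-1}^2.
N_0 = 3
N_1 = 3 + 3^2 + 3^2 = 21
Terms of depth exactly 1: N_1 − N_0 = 21 − 3 = 18.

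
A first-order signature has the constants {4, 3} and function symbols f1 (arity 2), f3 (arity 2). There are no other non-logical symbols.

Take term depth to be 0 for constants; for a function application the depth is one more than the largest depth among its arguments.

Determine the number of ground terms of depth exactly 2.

If N_k denotes the number of depth-≤k ground terms, the 2 constants give N_0 = 2, and each function symbol of arity r contributes N_{k-1}^r new terms at level k: N_k = 2 + N_{k-1}^2 + N_{k-1}^2.
N_0 = 2
N_1 = 2 + 2^2 + 2^2 = 10
N_2 = 2 + 10^2 + 10^2 = 202
Terms of depth exactly 2: N_2 − N_1 = 202 − 10 = 192.

192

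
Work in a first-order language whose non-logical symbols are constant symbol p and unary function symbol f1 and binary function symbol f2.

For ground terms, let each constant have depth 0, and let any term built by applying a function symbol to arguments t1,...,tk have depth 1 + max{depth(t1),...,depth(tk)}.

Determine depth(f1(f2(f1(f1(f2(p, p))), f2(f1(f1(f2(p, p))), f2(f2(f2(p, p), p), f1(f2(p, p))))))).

6

depth(f2(p, p)) = 1 + max(0, 0) = 1
depth(f1(f2(p, p))) = 1 + depth(f2(p, p)) = 1 + 1 = 2
depth(f1(f1(f2(p, p)))) = 1 + depth(f1(f2(p, p))) = 1 + 2 = 3
depth(f2(f2(p, p), p)) = 1 + max(1, 0) = 2
depth(f2(f2(f2(p, p), p), f1(f2(p, p)))) = 1 + max(2, 2) = 3
depth(f2(f1(f1(f2(p, p))), f2(f2(f2(p, p), p), f1(f2(p, p))))) = 1 + max(3, 3) = 4
depth(f2(f1(f1(f2(p, p))), f2(f1(f1(f2(p, p))), f2(f2(f2(p, p), p), f1(f2(p, p)))))) = 1 + max(3, 4) = 5
depth(f1(f2(f1(f1(f2(p, p))), f2(f1(f1(f2(p, p))), f2(f2(f2(p, p), p), f1(f2(p, p))))))) = 1 + depth(f2(f1(f1(f2(p, p))), f2(f1(f1(f2(p, p))), f2(f2(f2(p, p), p), f1(f2(p, p)))))) = 1 + 5 = 6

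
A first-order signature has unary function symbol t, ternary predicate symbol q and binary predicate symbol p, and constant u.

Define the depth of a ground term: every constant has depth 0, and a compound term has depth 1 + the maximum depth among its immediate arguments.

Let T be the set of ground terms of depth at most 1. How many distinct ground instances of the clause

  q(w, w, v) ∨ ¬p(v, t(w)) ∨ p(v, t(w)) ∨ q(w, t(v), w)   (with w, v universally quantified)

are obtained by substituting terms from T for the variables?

Ground terms of depth ≤ 1:
  Let N_k count ground terms of depth at most k. Each non-constant term of depth ≤ k is some function symbol applied to depth-≤(k−1) arguments, giving N_k = 1 + N_{k-1}.
  N_0 = 1
  N_1 = 1 + 1 = 2
  Explicitly: u, t(u).
So there are 2 ground terms available for substitution.
Each of w, v ranges independently over the available ground terms, and distinct assignments produce distinct instances.
Number of ground instances = 2^2 = 4.

4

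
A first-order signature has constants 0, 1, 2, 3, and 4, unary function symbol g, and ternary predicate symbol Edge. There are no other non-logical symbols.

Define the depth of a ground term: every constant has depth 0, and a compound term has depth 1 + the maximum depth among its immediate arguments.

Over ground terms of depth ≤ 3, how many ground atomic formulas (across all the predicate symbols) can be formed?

First count ground terms of depth ≤ 3.
Write N_k for the number of ground terms of depth ≤ k. A term of depth ≤ k is either a constant or a function symbol applied to arguments of depth ≤ k−1, so N_k = 5 + N_{k-1}.
N_0 = 5
N_1 = 5 + 5 = 10
N_2 = 5 + 10 = 15
N_3 = 5 + 15 = 20
So |H| = 20.
A ground atom is a predicate applied to a tuple of terms from H, so the count is the sum over predicates of |H|^arity:
  Edge: 20^3 = 8000
Total ground atoms: 8000.

8000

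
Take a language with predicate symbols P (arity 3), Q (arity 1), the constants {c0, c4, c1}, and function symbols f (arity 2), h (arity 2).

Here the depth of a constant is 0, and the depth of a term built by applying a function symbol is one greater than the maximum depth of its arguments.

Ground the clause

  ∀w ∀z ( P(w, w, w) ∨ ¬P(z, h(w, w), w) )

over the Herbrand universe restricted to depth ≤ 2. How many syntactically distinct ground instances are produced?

Ground terms of depth ≤ 2:
  Count level by level. With function symbols f/2, h/2, the terms of depth ≤ k are the 3 constants together with each function applied to depth-≤(k−1) tuples, so N_k = 3 + N_{k-1}^2 + N_{k-1}^2.
  N_0 = 3
  N_1 = 3 + 3^2 + 3^2 = 21
  N_2 = 3 + 21^2 + 21^2 = 885
So there are 885 ground terms available for substitution.
The clause has 2 distinct variables (w, z), each appearing in the body. In the free term algebra distinct substitutions yield syntactically distinct ground instances.
Number of ground instances = 885^2 = 783225.

783225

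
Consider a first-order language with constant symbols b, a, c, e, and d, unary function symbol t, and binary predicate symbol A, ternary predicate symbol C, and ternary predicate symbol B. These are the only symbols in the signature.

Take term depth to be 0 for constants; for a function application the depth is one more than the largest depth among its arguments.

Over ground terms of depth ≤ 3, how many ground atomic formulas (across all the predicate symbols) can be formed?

16400

First count ground terms of depth ≤ 3.
Count level by level. With function symbols t/1, the terms of depth ≤ k are the 5 constants together with each function applied to depth-≤(k−1) tuples, so N_k = 5 + N_{k-1}.
N_0 = 5
N_1 = 5 + 5 = 10
N_2 = 5 + 10 = 15
N_3 = 5 + 15 = 20
So |H| = 20.
Each predicate of arity r yields |H|^r ground atoms (one per choice of an r-tuple from H):
  A: 20^2 = 400;  C: 20^3 = 8000;  B: 20^3 = 8000
Total ground atoms: 400 + 8000 + 8000 = 16400.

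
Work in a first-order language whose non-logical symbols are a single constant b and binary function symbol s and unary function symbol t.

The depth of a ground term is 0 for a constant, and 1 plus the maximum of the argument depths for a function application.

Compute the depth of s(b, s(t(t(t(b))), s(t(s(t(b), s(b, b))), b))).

6

depth(t(b)) = 1 + depth(b) = 1 + 0 = 1
depth(t(t(b))) = 1 + depth(t(b)) = 1 + 1 = 2
depth(t(t(t(b)))) = 1 + depth(t(t(b))) = 1 + 2 = 3
depth(s(b, b)) = 1 + max(0, 0) = 1
depth(s(t(b), s(b, b))) = 1 + max(1, 1) = 2
depth(t(s(t(b), s(b, b)))) = 1 + depth(s(t(b), s(b, b))) = 1 + 2 = 3
depth(s(t(s(t(b), s(b, b))), b)) = 1 + max(3, 0) = 4
depth(s(t(t(t(b))), s(t(s(t(b), s(b, b))), b))) = 1 + max(3, 4) = 5
depth(s(b, s(t(t(t(b))), s(t(s(t(b), s(b, b))), b)))) = 1 + max(0, 5) = 6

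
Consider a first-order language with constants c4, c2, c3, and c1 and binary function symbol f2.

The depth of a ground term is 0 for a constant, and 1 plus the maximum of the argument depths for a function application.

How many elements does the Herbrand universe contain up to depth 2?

404

Let N_k = |{terms of depth ≤ k}|. Then N_0 = 4 and N_k = 4 + N_{k-1}^2 for k ≥ 1 (one summand per function symbol, arity giving the exponent).
N_0 = 4
N_1 = 4 + 4^2 = 20
N_2 = 4 + 20^2 = 404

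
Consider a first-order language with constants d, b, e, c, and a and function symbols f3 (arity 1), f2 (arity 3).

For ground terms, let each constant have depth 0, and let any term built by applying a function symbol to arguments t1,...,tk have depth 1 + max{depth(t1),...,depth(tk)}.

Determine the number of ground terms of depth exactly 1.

130

Write N_k for the number of ground terms of depth ≤ k. A term of depth ≤ k is either a constant or a function symbol applied to arguments of depth ≤ k−1, so N_k = 5 + N_{k-1} + N_{k-1}^3.
N_0 = 5
N_1 = 5 + 5 + 5^3 = 135
Terms of depth exactly 1: N_1 − N_0 = 135 − 5 = 130.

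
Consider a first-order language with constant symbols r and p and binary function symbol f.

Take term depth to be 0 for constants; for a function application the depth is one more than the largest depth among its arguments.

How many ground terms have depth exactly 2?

Let N_k count ground terms of depth at most k. Each non-constant term of depth ≤ k is some function symbol applied to depth-≤(k−1) arguments, giving N_k = 2 + N_{k-1}^2.
N_0 = 2
N_1 = 2 + 2^2 = 6
N_2 = 2 + 6^2 = 38
Terms of depth exactly 2: N_2 − N_1 = 38 − 6 = 32.

32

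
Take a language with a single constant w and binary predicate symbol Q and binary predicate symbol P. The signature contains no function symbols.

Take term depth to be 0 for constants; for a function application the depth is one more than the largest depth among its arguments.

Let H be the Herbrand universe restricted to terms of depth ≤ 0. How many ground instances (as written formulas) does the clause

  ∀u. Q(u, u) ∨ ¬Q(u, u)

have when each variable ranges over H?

1

Ground terms of depth ≤ 0:
  With no function symbols every ground term is a constant, so there is exactly 1 ground term at every depth bound.
  N_0 = 1
So there is exactly 1 ground term available for substitution.
The variable u ranges independently over the available ground terms, and distinct assignments produce distinct instances.
Number of ground instances = 1.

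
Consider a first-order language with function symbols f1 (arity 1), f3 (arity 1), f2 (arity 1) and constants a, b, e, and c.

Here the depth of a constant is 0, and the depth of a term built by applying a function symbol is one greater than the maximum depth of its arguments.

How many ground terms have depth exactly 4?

Write N_k for the number of ground terms of depth ≤ k. A term of depth ≤ k is either a constant or a function symbol applied to arguments of depth ≤ k−1, so N_k = 4 + N_{k-1} + N_{k-1} + N_{k-1}.
N_0 = 4
N_1 = 4 + 4 + 4 + 4 = 16
N_2 = 4 + 16 + 16 + 16 = 52
N_3 = 4 + 52 + 52 + 52 = 160
N_4 = 4 + 160 + 160 + 160 = 484
Terms of depth exactly 4: N_4 − N_3 = 484 − 160 = 324.

324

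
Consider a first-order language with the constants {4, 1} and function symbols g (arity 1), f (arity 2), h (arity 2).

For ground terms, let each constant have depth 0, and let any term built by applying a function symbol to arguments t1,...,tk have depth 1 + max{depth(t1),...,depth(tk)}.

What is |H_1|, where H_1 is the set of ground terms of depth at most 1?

Let N_k = |{terms of depth ≤ k}|. Then N_0 = 2 and N_k = 2 + N_{k-1} + N_{k-1}^2 + N_{k-1}^2 for k ≥ 1 (one summand per function symbol, arity giving the exponent).
N_0 = 2
N_1 = 2 + 2 + 2^2 + 2^2 = 12

12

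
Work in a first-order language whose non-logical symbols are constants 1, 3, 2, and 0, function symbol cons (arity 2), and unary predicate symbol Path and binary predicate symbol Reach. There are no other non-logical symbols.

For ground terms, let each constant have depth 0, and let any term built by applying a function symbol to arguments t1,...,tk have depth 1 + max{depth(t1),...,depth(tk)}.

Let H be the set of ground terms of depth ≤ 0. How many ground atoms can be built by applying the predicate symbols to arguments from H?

First count ground terms of depth ≤ 0.
Write N_k for the number of ground terms of depth ≤ k. A term of depth ≤ k is either a constant or a function symbol applied to arguments of depth ≤ k−1, so N_k = 4 + N_{k-1}^2.
N_0 = 4
Explicitly: 1, 3, 2, 0.
So |H| = 4.
Each predicate of arity r yields |H|^r ground atoms (one per choice of an r-tuple from H):
  Path: 4;  Reach: 4^2 = 16
Total ground atoms: 4 + 16 = 20.

20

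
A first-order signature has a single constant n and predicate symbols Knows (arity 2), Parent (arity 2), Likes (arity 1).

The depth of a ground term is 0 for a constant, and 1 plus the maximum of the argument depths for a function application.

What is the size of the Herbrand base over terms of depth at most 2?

3

First count ground terms of depth ≤ 2.
With no function symbols every ground term is a constant, so there is exactly 1 ground term at every depth bound.
N_0 = 1
N_1 = 1
N_2 = 1
Explicitly: n.
So |H| = 1.
A ground atom is a predicate applied to a tuple of terms from H, so the count is the sum over predicates of |H|^arity:
  Knows: 1^2 = 1;  Parent: 1^2 = 1;  Likes: 1
Total ground atoms: 1 + 1 + 1 = 3.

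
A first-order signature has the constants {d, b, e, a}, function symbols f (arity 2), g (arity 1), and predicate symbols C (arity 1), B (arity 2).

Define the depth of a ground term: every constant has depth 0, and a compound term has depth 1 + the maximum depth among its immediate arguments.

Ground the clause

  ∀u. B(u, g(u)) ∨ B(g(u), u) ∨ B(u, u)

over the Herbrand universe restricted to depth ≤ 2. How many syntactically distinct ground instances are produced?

Ground terms of depth ≤ 2:
  Count level by level. With function symbols f/2, g/1, the terms of depth ≤ k are the 4 constants together with each function applied to depth-≤(k−1) tuples, so N_k = 4 + N_{k-1}^2 + N_{k-1}.
  N_0 = 4
  N_1 = 4 + 4^2 + 4 = 24
  N_2 = 4 + 24^2 + 24 = 604
So there are 604 ground terms available for substitution.
The variable u ranges independently over the available ground terms, and distinct assignments produce distinct instances.
Number of ground instances = 604.

604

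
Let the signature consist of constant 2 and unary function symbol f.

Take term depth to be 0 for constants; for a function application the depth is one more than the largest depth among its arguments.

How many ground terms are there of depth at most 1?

2

Write N_k for the number of ground terms of depth ≤ k. A term of depth ≤ k is either a constant or a function symbol applied to arguments of depth ≤ k−1, so N_k = 1 + N_{k-1}.
N_0 = 1
N_1 = 1 + 1 = 2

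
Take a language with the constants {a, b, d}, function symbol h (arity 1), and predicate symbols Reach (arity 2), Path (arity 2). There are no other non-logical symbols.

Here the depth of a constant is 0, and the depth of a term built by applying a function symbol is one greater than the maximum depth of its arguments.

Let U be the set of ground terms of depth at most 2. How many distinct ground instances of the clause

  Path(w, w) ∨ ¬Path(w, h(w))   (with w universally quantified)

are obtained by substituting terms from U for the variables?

9

Ground terms of depth ≤ 2:
  Let N_k = |{terms of depth ≤ k}|. Then N_0 = 3 and N_k = 3 + N_{k-1} for k ≥ 1 (one summand per function symbol, arity giving the exponent).
  N_0 = 3
  N_1 = 3 + 3 = 6
  N_2 = 3 + 6 = 9
  Explicitly: a, b, d, h(a), h(b), h(d), h(h(a)), h(h(b)), h(h(d)).
So there are 9 ground terms available for substitution.
The variable w ranges independently over the available ground terms, and distinct assignments produce distinct instances.
Number of ground instances = 9.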